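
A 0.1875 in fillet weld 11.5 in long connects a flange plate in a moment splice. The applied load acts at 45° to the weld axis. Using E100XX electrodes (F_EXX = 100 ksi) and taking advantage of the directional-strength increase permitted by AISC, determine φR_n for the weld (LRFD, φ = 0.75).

φR_n ≈ 89 kips

t_e = 0.707 × 0.1875 = 0.1326 in; A_we = 0.1326 × 11.5 = 1.524 in².
Directional factor: 1.0 + 0.5 sin^1.5(45°) = 1.297.
F_nw = 0.6 × 100 × 1.297 = 77.84 ksi.
φR_n = 0.75 × 77.84 × 1.524 = 89 kips.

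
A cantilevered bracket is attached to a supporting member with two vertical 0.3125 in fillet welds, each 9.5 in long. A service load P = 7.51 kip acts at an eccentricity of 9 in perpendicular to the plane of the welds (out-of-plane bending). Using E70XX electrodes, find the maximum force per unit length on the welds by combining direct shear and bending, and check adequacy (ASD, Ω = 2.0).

f_max ≈ 2.28 kip/in; adequate

E70XX → F_EXX = 70 ksi.
L_w = 2 × 9.5 = 19 in; section modulus (unit throat) S = 2 × L²/6 = 30.08 in².
Direct shear f_v = P/L_w = 7.51/19 = 0.3953 kip/in.
Moment M = P × e = 7.51 × 9 = 67.59 kip·in; bending f_b = M/S = 2.247 kip/in.
f_max = √(f_v² + f_b²) = √(0.3953² + 2.247²) = 2.281 kip/in.
r_n/Ω = (1/2.0) × 0.6 × 70 × (0.707 × 0.3125) = 4.64 kip/in → adequate.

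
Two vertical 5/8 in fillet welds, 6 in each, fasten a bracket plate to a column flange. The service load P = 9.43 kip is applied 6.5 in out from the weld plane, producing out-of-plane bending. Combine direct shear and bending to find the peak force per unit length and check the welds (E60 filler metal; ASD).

E60XX → F_EXX = 60 ksi.
L_w = 2 × 6 = 12 in; section modulus (unit throat) S = 2 × L²/6 = 12 in².
Direct shear f_v = P/L_w = 9.43/12 = 0.7858 kip/in.
Moment M = P × e = 9.43 × 6.5 = 61.295 kip·in; bending f_b = M/S = 5.108 kip/in.
f_max = √(f_v² + f_b²) = √(0.7858² + 5.108²) = 5.168 kip/in.
r_n/Ω = (1/2.0) × 0.6 × 60 × (0.707 × 0.625) = 7.954 kip/in → adequate.

f_max ≈ 5.17 kip/in; adequate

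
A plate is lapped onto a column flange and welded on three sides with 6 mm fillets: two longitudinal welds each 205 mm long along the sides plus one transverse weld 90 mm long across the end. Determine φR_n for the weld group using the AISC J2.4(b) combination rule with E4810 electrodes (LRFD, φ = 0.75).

E48XX → F_EXX = 480 MPa.
t_e = 0.707 × 6 = 4.242 mm.
R_nwl = 0.6 × 480 × 4.242 × 410 × 10⁻³ = 500.9 kN (longitudinal, 2 welds).
R_nwt = 0.6 × 480 × 4.242 × 90 × 10⁻³ = 110 kN (transverse, base value).
(i) R_nwl + R_nwt = 610.8 kN; (ii) 0.85 R_nwl + 1.5 R_nwt = 590.7 kN.
R_n = max = 610.8 kN [governs: (i)]; φR_n = 458.1 kN.

φR_n ≈ 458 kN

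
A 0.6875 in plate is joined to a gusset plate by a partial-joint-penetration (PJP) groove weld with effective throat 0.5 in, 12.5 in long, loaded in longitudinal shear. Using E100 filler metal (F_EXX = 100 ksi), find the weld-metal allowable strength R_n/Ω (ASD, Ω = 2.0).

Effective throat (given) t_e = 0.5 in.
A_we = 0.5 × 12.5 = 6.25 in².
F_nw = 0.6 F_EXX = 60 ksi.
R_n/Ω = (60 × 6.25) / 2.0 = 187.5 kips.

R_n/Ω ≈ 188 kips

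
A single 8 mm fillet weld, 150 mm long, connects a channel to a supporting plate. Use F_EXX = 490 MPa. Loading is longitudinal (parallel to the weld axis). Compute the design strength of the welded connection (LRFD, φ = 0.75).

Effective throat t_e = 0.707 × 8 = 5.656 mm.
Total length L = 150 mm; A_we = 5.656 × 150 = 848.4 mm².
F_nw = 0.6 F_EXX = 0.6 × 490 = 294 MPa.
φR_n = 0.75 × 294 × 848.4 × 10⁻³ = 187.1 kN.

φR_n ≈ 187 kN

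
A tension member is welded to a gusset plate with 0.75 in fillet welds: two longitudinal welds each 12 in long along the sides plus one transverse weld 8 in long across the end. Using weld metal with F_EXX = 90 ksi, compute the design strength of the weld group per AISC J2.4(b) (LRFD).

φR_n ≈ 696 kip

t_e = 0.707 × 0.75 = 0.5302 in.
R_nwl = 0.6 × 90 × 0.5302 × 24 = 687.2 kip (longitudinal, 2 welds).
R_nwt = 0.6 × 90 × 0.5302 × 8 = 229.1 kip (transverse, base value).
(i) R_nwl + R_nwt = 916.3 kip; (ii) 0.85 R_nwl + 1.5 R_nwt = 927.7 kip.
R_n = max = 927.7 kip [governs: (ii)]; φR_n = 695.8 kip.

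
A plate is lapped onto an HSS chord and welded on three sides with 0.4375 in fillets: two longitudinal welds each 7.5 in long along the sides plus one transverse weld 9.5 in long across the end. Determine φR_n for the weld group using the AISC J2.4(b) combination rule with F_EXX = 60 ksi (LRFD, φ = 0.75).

φR_n ≈ 225 kip

t_e = 0.707 × 0.4375 = 0.3093 in.
R_nwl = 0.6 × 60 × 0.3093 × 15 = 167 kip (longitudinal, 2 welds).
R_nwt = 0.6 × 60 × 0.3093 × 9.5 = 105.8 kip (transverse, base value).
(i) R_nwl + R_nwt = 272.8 kip; (ii) 0.85 R_nwl + 1.5 R_nwt = 300.7 kip.
R_n = max = 300.7 kip [governs: (ii)]; φR_n = 225.5 kip.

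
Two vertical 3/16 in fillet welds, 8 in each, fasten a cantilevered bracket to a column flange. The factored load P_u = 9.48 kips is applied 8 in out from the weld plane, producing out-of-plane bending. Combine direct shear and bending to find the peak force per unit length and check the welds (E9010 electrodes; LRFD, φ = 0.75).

E90XX → F_EXX = 90 ksi.
L_w = 2 × 8 = 16 in; section modulus (unit throat) S = 2 × L²/6 = 21.33 in².
Direct shear f_v = P/L_w = 9.48/16 = 0.5925 kip/in.
Moment M = P × e = 9.48 × 8 = 75.84 kip·in; bending f_b = M/S = 3.555 kip/in.
f_max = √(f_v² + f_b²) = √(0.5925² + 3.555²) = 3.604 kip/in.
φr_n = 0.75 × 0.6 × 90 × (0.707 × 0.1875) = 5.369 kip/in → adequate.

f_max ≈ 3.6 kip/in; adequate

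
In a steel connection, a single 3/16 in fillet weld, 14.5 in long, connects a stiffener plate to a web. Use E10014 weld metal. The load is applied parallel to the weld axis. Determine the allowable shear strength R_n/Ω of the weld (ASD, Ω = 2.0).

E100XX → F_EXX = 100 ksi.
Effective throat t_e = 0.707 × 0.1875 = 0.1326 in.
Total length L = 14.5 in; A_we = 0.1326 × 14.5 = 1.922 in².
F_nw = 0.6 F_EXX = 0.6 × 100 = 60 ksi.
R_n = 60 × 1.922 = 115.3 kips; R_n/Ω = 115.3/2.0 = 57.66 kips.

R_n/Ω ≈ 57.7 kips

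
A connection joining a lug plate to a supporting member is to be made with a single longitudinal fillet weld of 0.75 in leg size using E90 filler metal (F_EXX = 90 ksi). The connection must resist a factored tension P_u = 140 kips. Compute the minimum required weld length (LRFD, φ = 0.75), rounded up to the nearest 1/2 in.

Throat t_e = 0.707 × 0.75 = 0.5302 in.
φr_n = 0.75 × 0.6 × 90 × 0.5302 = 21.48 kips/in.
L_req = P_u / φr_n = 140 / 21.48 = 6.519 in total.
Round up → use L = 7 in.

L = 7 in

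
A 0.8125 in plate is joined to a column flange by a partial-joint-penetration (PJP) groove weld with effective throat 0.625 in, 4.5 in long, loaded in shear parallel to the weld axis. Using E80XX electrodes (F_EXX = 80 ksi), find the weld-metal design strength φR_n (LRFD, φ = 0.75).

Effective throat (given) t_e = 0.625 in.
A_we = 0.625 × 4.5 = 2.812 in².
F_nw = 0.6 F_EXX = 48 ksi.
φR_n = 0.75 × 48 × 2.812 = 101.2 kips.

φR_n ≈ 101 kips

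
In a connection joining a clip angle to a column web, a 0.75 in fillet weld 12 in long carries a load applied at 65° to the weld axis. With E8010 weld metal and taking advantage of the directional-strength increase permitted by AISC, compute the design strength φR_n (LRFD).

φR_n ≈ 328 kips

E80XX → F_EXX = 80 ksi.
t_e = 0.707 × 0.75 = 0.5302 in; A_we = 0.5302 × 12 = 6.363 in².
Directional factor: 1.0 + 0.5 sin^1.5(65°) = 1.431.
F_nw = 0.6 × 80 × 1.431 = 68.71 ksi.
φR_n = 0.75 × 68.71 × 6.363 = 327.9 kips.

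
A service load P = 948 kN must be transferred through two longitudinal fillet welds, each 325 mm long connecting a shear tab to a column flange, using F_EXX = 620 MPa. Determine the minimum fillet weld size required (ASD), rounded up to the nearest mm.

w = 12 mm

Total weld length L = 650 mm.
Required throat t_e = P × Ω / (0.6 F_EXX × L) = 948 × 2.0 / (0.6 × 620 × 650 × 10⁻³) = 7.841 mm.
Required leg w = t_e / 0.707 = 11.09 mm → use 12 mm.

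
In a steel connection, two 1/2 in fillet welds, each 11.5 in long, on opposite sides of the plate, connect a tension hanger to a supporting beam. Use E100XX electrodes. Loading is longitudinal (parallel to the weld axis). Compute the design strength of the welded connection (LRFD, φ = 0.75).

E100XX → F_EXX = 100 ksi.
Effective throat t_e = 0.707 × 0.5 = 0.3535 in.
Total length L = 23 in; A_we = 0.3535 × 23 = 8.13 in².
F_nw = 0.6 F_EXX = 0.6 × 100 = 60 ksi.
φR_n = 0.75 × 60 × 8.13 = 365.9 kip.

φR_n ≈ 366 kip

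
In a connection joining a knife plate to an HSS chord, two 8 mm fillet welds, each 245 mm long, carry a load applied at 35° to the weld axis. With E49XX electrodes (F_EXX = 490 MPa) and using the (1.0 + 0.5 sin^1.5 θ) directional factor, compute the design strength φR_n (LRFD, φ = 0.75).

t_e = 0.707 × 8 = 5.656 mm; A_we = 5.656 × 490 = 2771 mm².
Directional factor: 1.0 + 0.5 sin^1.5(35°) = 1.217.
F_nw = 0.6 × 490 × 1.217 = 357.9 MPa.
φR_n = 0.75 × 357.9 × 2771 × 10⁻³ = 743.8 kN.

φR_n ≈ 744 kN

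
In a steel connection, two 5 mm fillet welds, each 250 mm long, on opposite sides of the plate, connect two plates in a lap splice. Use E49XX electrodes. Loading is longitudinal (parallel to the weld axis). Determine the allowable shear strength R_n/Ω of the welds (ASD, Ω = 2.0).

E49XX → F_EXX = 490 MPa.
Effective throat t_e = 0.707 × 5 = 3.535 mm.
Total length L = 500 mm; A_we = 3.535 × 500 = 1767 mm².
F_nw = 0.6 F_EXX = 0.6 × 490 = 294 MPa.
R_n = 294 × 1767 × 10⁻³ = 519.6 kN; R_n/Ω = 519.6/2.0 = 259.8 kN.

R_n/Ω ≈ 260 kN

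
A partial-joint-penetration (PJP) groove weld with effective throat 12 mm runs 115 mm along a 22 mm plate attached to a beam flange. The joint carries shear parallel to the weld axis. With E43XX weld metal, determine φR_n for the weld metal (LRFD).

E43XX → F_EXX = 430 MPa.
Effective throat (given) t_e = 12 mm.
A_we = 12 × 115 = 1380 mm².
F_nw = 0.6 F_EXX = 258 MPa.
φR_n = 0.75 × 258 × 1380 × 10⁻³ = 267 kN.

φR_n ≈ 267 kN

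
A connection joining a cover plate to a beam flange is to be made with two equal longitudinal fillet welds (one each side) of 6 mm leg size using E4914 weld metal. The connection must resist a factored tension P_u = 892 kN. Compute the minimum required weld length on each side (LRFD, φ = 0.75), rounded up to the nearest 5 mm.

E49XX → F_EXX = 490 MPa.
Throat t_e = 0.707 × 6 = 4.242 mm.
φr_n = 0.75 × 0.6 × 490 × 4.242 × 10⁻³ = 0.9354 kN/mm.
L_req = P_u / φr_n = 892 / 0.9354 = 953.6 mm total.
Per side: 953.6 / 2 = 476.8 mm.
Round up → use L = 480 mm on each side.

L = 480 mm on each side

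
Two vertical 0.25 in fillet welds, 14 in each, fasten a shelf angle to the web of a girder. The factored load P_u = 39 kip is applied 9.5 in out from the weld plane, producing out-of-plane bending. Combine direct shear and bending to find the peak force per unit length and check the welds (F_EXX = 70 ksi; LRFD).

f_max ≈ 5.84 kip/in; NOT adequate

L_w = 2 × 14 = 28 in; section modulus (unit throat) S = 2 × L²/6 = 65.33 in².
Direct shear f_v = P/L_w = 39/28 = 1.393 kip/in.
Moment M = P × e = 39 × 9.5 = 370.5 kip·in; bending f_b = M/S = 5.671 kip/in.
f_max = √(f_v² + f_b²) = √(1.393² + 5.671²) = 5.839 kip/in.
φr_n = 0.75 × 0.6 × 70 × (0.707 × 0.25) = 5.568 kip/in → NOT adequate.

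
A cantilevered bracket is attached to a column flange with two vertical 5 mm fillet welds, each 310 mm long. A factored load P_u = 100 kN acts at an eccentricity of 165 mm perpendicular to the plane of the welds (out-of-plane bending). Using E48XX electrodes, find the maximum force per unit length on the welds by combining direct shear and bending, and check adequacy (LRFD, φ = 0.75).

E48XX → F_EXX = 480 MPa.
L_w = 2 × 310 = 620 mm; section modulus (unit throat) S = 2 × L²/6 = 32030 mm².
Direct shear f_v = P/L_w = 100×10³/620 = 161.3 N/mm.
Moment M = P × e = 100×10³ × 165 = 16500000 N·mm; bending f_b = M/S = 515.1 N/mm.
f_max = √(f_v² + f_b²) = √(161.3² + 515.1²) = 539.8 N/mm.
φr_n = 0.75 × 0.6 × 480 × (0.707 × 5) = 763.6 N/mm → adequate.

f_max ≈ 540 N/mm; adequate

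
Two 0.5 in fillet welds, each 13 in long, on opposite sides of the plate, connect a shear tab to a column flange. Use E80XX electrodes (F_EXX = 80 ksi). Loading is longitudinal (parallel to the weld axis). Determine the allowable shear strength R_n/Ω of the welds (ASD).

R_n/Ω ≈ 221 kips

Effective throat t_e = 0.707 × 0.5 = 0.3535 in.
Total length L = 26 in; A_we = 0.3535 × 26 = 9.191 in².
F_nw = 0.6 F_EXX = 0.6 × 80 = 48 ksi.
R_n = 48 × 9.191 = 441.2 kips; R_n/Ω = 441.2/2.0 = 220.6 kips.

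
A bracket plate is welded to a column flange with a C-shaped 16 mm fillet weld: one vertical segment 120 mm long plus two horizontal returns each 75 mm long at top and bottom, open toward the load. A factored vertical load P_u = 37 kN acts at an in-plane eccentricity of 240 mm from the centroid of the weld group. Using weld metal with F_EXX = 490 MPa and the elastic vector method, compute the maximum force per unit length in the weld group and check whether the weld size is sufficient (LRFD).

f_max ≈ 944 N/mm; adequate

Total weld length L_w = 270 mm. Treat welds as unit-width lines.
Centroid: x̄ = 2×75×37.5 / 270 = 20.83 mm from the vertical weld.
Polar moment about centroid: J = I_x + I_y = [120³/12 + 2×75×60²] + [120×20.83² + 2(75³/12 + 75×16.67²)] = 848100 mm³.
Direct shear f_v = P/L_w = 37×10³ / 270 = 137 N/mm (vertical).
Torsion M = P·e = 37×10³ × 240 = 8880000 N·mm.
Critical point at (x, y) = (54.17, 60) from centroid. f_tx = M·y/J = 628.3 N/mm; f_ty = M·x/J = 567.2 N/mm.
Resultant f_max = √[f_tx² + (f_v + f_ty)²] = √[628.3² + (137 + 567.2)²] = 943.7 N/mm.
Capacity per unit length: φr_n = 0.75 × 0.6 × 490 × (0.707 × 16) = 2494 N/mm.
943.7 ≤ 2494 → adequate.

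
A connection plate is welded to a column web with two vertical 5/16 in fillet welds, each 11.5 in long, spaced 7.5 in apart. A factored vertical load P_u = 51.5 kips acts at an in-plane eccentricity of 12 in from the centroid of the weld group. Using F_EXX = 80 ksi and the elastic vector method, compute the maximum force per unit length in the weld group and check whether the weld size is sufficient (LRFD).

f_max ≈ 8.78 kip/in; NOT adequate

Total weld length L_w = 23 in. Treat welds as unit-width lines.
Polar moment about centroid: J = 2[d³/12 + d(b/2)²] = 2[11.5³/12 + 11.5×3.75²] = 576.9 in³.
Direct shear f_v = P/L_w = 51.5 / 23 = 2.239 kip/in (vertical).
Torsion M = P·e = 51.5 × 12 = 618 kip·in.
Critical point at (x, y) = (3.75, 5.75) from centroid. f_tx = M·y/J = 6.159 kip/in; f_ty = M·x/J = 4.017 kip/in.
Resultant f_max = √[f_tx² + (f_v + f_ty)²] = √[6.159² + (2.239 + 4.017)²] = 8.779 kip/in.
Capacity per unit length: φr_n = 0.75 × 0.6 × 80 × (0.707 × 0.3125) = 7.954 kip/in.
8.779 > 7.954 → NOT adequate.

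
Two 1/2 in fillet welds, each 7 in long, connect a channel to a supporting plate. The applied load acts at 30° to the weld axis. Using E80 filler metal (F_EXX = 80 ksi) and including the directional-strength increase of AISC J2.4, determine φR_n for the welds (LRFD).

φR_n ≈ 210 kips

t_e = 0.707 × 0.5 = 0.3535 in; A_we = 0.3535 × 14 = 4.949 in².
Directional factor: 1.0 + 0.5 sin^1.5(30°) = 1.177.
F_nw = 0.6 × 80 × 1.177 = 56.49 ksi.
φR_n = 0.75 × 56.49 × 4.949 = 209.7 kips.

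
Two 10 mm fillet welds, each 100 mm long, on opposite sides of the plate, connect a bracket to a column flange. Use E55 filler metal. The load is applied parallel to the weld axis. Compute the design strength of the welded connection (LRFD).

E55XX → F_EXX = 550 MPa.
Effective throat t_e = 0.707 × 10 = 7.07 mm.
Total length L = 200 mm; A_we = 7.07 × 200 = 1414 mm².
F_nw = 0.6 F_EXX = 0.6 × 550 = 330 MPa.
φR_n = 0.75 × 330 × 1414 × 10⁻³ = 350 kN.

φR_n ≈ 350 kN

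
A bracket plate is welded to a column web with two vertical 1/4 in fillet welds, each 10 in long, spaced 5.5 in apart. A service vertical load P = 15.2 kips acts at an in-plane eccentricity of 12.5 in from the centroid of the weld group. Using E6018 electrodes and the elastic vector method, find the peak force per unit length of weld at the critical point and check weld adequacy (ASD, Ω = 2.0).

E60XX → F_EXX = 60 ksi.
Total weld length L_w = 20 in. Treat welds as unit-width lines.
Polar moment about centroid: J = 2[d³/12 + d(b/2)²] = 2[10³/12 + 10×2.75²] = 317.9 in³.
Direct shear f_v = P/L_w = 15.2 / 20 = 0.76 kip/in (vertical).
Torsion M = P·e = 15.2 × 12.5 = 190 kip·in.
Critical point at (x, y) = (2.75, 5) from centroid. f_tx = M·y/J = 2.988 kip/in; f_ty = M·x/J = 1.644 kip/in.
Resultant f_max = √[f_tx² + (f_v + f_ty)²] = √[2.988² + (0.76 + 1.644)²] = 3.835 kip/in.
Capacity per unit length: r_n/Ω = (1/2.0) × 0.6 × 60 × (0.707 × 0.25) = 3.181 kip/in.
3.835 > 3.181 → NOT adequate.

f_max ≈ 3.83 kip/in; NOT adequate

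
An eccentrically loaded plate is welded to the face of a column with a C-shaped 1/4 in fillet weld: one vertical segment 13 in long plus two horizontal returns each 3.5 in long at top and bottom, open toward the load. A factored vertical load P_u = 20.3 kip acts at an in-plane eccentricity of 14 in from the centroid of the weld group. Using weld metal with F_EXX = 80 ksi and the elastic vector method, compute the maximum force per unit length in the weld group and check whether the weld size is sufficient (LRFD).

Total weld length L_w = 20 in. Treat welds as unit-width lines.
Centroid: x̄ = 2×3.5×1.75 / 20 = 0.6125 in from the vertical weld.
Polar moment about centroid: J = I_x + I_y = [13³/12 + 2×3.5×6.5²] + [13×0.6125² + 2(3.5³/12 + 3.5×1.137²)] = 499.9 in³.
Direct shear f_v = P/L_w = 20.3 / 20 = 1.015 kip/in (vertical).
Torsion M = P·e = 20.3 × 14 = 284.2 kip·in.
Critical point at (x, y) = (2.888, 6.5) from centroid. f_tx = M·y/J = 3.695 kip/in; f_ty = M·x/J = 1.642 kip/in.
Resultant f_max = √[f_tx² + (f_v + f_ty)²] = √[3.695² + (1.015 + 1.642)²] = 4.551 kip/in.
Capacity per unit length: φr_n = 0.75 × 0.6 × 80 × (0.707 × 0.25) = 6.363 kip/in.
4.551 ≤ 6.363 → adequate.

f_max ≈ 4.55 kip/in; adequate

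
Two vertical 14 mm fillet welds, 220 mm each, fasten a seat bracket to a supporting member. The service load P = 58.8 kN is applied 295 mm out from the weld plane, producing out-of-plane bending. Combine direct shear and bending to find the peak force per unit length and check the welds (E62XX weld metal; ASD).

E62XX → F_EXX = 620 MPa.
L_w = 2 × 220 = 440 mm; section modulus (unit throat) S = 2 × L²/6 = 16130 mm².
Direct shear f_v = P/L_w = 58.8×10³/440 = 133.6 N/mm.
Moment M = P × e = 58.8×10³ × 295 = 17346000 N·mm; bending f_b = M/S = 1075 N/mm.
f_max = √(f_v² + f_b²) = √(133.6² + 1075²) = 1083 N/mm.
r_n/Ω = (1/2.0) × 0.6 × 620 × (0.707 × 14) = 1841 N/mm → adequate.

f_max ≈ 1080 N/mm; adequate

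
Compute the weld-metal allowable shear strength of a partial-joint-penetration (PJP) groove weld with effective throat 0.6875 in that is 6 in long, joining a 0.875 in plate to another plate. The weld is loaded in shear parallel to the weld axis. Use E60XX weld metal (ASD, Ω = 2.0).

E60XX → F_EXX = 60 ksi.
Effective throat (given) t_e = 0.6875 in.
A_we = 0.6875 × 6 = 4.125 in².
F_nw = 0.6 F_EXX = 36 ksi.
R_n/Ω = (36 × 4.125) / 2.0 = 74.25 kips.

R_n/Ω ≈ 74.2 kips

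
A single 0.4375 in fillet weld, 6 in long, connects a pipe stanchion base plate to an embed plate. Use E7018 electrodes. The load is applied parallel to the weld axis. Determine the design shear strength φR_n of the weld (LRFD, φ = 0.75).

φR_n ≈ 58.5 kip

E70XX → F_EXX = 70 ksi.
Effective throat t_e = 0.707 × 0.4375 = 0.3093 in.
Total length L = 6 in; A_we = 0.3093 × 6 = 1.856 in².
F_nw = 0.6 F_EXX = 0.6 × 70 = 42 ksi.
φR_n = 0.75 × 42 × 1.856 = 58.46 kip.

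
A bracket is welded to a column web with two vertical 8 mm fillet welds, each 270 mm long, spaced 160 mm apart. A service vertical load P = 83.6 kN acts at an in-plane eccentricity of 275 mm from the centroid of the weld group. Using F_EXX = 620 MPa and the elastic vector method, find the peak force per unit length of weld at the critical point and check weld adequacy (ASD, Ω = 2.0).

Total weld length L_w = 540 mm. Treat welds as unit-width lines.
Polar moment about centroid: J = 2[d³/12 + d(b/2)²] = 2[270³/12 + 270×80²] = 6736000 mm³.
Direct shear f_v = P/L_w = 83.6×10³ / 540 = 154.8 N/mm (vertical).
Torsion M = P·e = 83.6×10³ × 275 = 22990000 N·mm.
Critical point at (x, y) = (80, 135) from centroid. f_tx = M·y/J = 460.7 N/mm; f_ty = M·x/J = 273 N/mm.
Resultant f_max = √[f_tx² + (f_v + f_ty)²] = √[460.7² + (154.8 + 273)²] = 628.7 N/mm.
Capacity per unit length: r_n/Ω = (1/2.0) × 0.6 × 620 × (0.707 × 8) = 1052 N/mm.
628.7 ≤ 1052 → adequate.

f_max ≈ 629 N/mm; adequate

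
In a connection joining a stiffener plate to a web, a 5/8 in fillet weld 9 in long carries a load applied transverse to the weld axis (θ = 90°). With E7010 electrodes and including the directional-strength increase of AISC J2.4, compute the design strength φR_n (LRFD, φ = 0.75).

E70XX → F_EXX = 70 ksi.
t_e = 0.707 × 0.625 = 0.4419 in; A_we = 0.4419 × 9 = 3.977 in².
Directional factor: 1.0 + 0.5 sin^1.5(90°) = 1.5.
F_nw = 0.6 × 70 × 1.5 = 63 ksi.
φR_n = 0.75 × 63 × 3.977 = 187.9 kips.

φR_n ≈ 188 kips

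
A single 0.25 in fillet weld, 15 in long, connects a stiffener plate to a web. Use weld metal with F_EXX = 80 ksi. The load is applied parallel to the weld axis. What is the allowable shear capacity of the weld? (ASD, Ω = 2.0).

Effective throat t_e = 0.707 × 0.25 = 0.1767 in.
Total length L = 15 in; A_we = 0.1767 × 15 = 2.651 in².
F_nw = 0.6 F_EXX = 0.6 × 80 = 48 ksi.
R_n = 48 × 2.651 = 127.3 kip; R_n/Ω = 127.3/2.0 = 63.63 kip.

R_n/Ω ≈ 63.6 kip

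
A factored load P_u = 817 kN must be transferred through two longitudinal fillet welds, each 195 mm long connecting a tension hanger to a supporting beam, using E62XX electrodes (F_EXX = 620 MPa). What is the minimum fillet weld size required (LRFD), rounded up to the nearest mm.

w = 11 mm

Total weld length L = 390 mm.
Required throat t_e = P_u / (φ × 0.6 F_EXX × L) = 817 / (0.75 × 0.6 × 620 × 390 × 10⁻³) = 7.509 mm.
Required leg w = t_e / 0.707 = 10.62 mm → use 11 mm.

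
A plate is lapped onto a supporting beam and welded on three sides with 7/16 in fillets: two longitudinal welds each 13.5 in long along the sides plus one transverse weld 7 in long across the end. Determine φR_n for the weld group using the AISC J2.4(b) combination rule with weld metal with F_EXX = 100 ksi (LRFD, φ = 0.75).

t_e = 0.707 × 0.4375 = 0.3093 in.
R_nwl = 0.6 × 100 × 0.3093 × 27 = 501.1 kip (longitudinal, 2 welds).
R_nwt = 0.6 × 100 × 0.3093 × 7 = 129.9 kip (transverse, base value).
(i) R_nwl + R_nwt = 631 kip; (ii) 0.85 R_nwl + 1.5 R_nwt = 620.8 kip.
R_n = max = 631 kip [governs: (i)]; φR_n = 473.2 kip.

φR_n ≈ 473 kip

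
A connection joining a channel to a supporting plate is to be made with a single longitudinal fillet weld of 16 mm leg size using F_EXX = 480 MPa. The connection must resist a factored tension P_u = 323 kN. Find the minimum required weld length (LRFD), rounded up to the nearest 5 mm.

L = 135 mm

Throat t_e = 0.707 × 16 = 11.31 mm.
φr_n = 0.75 × 0.6 × 480 × 11.31 × 10⁻³ = 2.443 kN/mm.
L_req = P_u / φr_n = 323 / 2.443 = 132.2 mm total.
Round up → use L = 135 mm.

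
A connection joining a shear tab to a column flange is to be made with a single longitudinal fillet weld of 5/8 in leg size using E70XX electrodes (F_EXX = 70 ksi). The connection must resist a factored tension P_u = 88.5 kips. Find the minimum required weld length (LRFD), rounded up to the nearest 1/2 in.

L = 6.5 in

Throat t_e = 0.707 × 0.625 = 0.4419 in.
φr_n = 0.75 × 0.6 × 70 × 0.4419 = 13.92 kips/in.
L_req = P_u / φr_n = 88.5 / 13.92 = 6.358 in total.
Round up → use L = 6.5 in.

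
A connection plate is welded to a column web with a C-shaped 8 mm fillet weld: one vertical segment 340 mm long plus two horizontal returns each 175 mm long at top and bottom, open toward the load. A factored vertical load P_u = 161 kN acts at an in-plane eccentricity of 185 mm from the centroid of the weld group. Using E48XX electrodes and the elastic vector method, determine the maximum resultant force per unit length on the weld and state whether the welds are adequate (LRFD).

f_max ≈ 582 N/mm; adequate

E48XX → F_EXX = 480 MPa.
Total weld length L_w = 690 mm. Treat welds as unit-width lines.
Centroid: x̄ = 2×175×87.5 / 690 = 44.38 mm from the vertical weld.
Polar moment about centroid: J = I_x + I_y = [340³/12 + 2×175×170²] + [340×44.38² + 2(175³/12 + 175×43.12²)] = 15600000 mm³.
Direct shear f_v = P/L_w = 161×10³ / 690 = 233.3 N/mm (vertical).
Torsion M = P·e = 161×10³ × 185 = 29785000 N·mm.
Critical point at (x, y) = (130.6, 170) from centroid. f_tx = M·y/J = 324.5 N/mm; f_ty = M·x/J = 249.3 N/mm.
Resultant f_max = √[f_tx² + (f_v + f_ty)²] = √[324.5² + (233.3 + 249.3)²] = 581.6 N/mm.
Capacity per unit length: φr_n = 0.75 × 0.6 × 480 × (0.707 × 8) = 1222 N/mm.
581.6 ≤ 1222 → adequate.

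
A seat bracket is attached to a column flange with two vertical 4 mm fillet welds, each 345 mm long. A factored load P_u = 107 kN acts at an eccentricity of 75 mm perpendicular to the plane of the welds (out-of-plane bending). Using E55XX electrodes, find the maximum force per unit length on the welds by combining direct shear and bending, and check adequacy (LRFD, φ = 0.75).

E55XX → F_EXX = 550 MPa.
L_w = 2 × 345 = 690 mm; section modulus (unit throat) S = 2 × L²/6 = 39680 mm².
Direct shear f_v = P/L_w = 107×10³/690 = 155.1 N/mm.
Moment M = P × e = 107×10³ × 75 = 8025000 N·mm; bending f_b = M/S = 202.3 N/mm.
f_max = √(f_v² + f_b²) = √(155.1² + 202.3²) = 254.9 N/mm.
φr_n = 0.75 × 0.6 × 550 × (0.707 × 4) = 699.9 N/mm → adequate.

f_max ≈ 255 N/mm; adequate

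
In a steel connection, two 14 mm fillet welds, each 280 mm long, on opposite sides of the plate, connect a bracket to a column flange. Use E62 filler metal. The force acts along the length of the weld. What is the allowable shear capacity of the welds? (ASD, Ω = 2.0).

R_n/Ω ≈ 1030 kN

E62XX → F_EXX = 620 MPa.
Effective throat t_e = 0.707 × 14 = 9.898 mm.
Total length L = 560 mm; A_we = 9.898 × 560 = 5543 mm².
F_nw = 0.6 F_EXX = 0.6 × 620 = 372 MPa.
R_n = 372 × 5543 × 10⁻³ = 2062 kN; R_n/Ω = 2062/2.0 = 1031 kN.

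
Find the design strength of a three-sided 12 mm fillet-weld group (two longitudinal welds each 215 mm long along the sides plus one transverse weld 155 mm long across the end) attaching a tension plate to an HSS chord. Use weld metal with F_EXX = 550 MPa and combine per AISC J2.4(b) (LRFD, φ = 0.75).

t_e = 0.707 × 12 = 8.484 mm.
R_nwl = 0.6 × 550 × 8.484 × 430 × 10⁻³ = 1204 kN (longitudinal, 2 welds).
R_nwt = 0.6 × 550 × 8.484 × 155 × 10⁻³ = 434 kN (transverse, base value).
(i) R_nwl + R_nwt = 1638 kN; (ii) 0.85 R_nwl + 1.5 R_nwt = 1674 kN.
R_n = max = 1674 kN [governs: (ii)]; φR_n = 1256 kN.

φR_n ≈ 1260 kN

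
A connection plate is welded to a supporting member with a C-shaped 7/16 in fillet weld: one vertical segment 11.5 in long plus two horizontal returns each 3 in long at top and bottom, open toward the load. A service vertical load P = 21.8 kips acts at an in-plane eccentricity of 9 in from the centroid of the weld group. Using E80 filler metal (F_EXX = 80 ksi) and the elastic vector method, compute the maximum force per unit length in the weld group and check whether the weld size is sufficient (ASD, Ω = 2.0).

f_max ≈ 4.28 kip/in; adequate

Total weld length L_w = 17.5 in. Treat welds as unit-width lines.
Centroid: x̄ = 2×3×1.5 / 17.5 = 0.5143 in from the vertical weld.
Polar moment about centroid: J = I_x + I_y = [11.5³/12 + 2×3×5.75²] + [11.5×0.5143² + 2(3³/12 + 3×0.9857²)] = 338.5 in³.
Direct shear f_v = P/L_w = 21.8 / 17.5 = 1.246 kip/in (vertical).
Torsion M = P·e = 21.8 × 9 = 196.2 kip·in.
Critical point at (x, y) = (2.486, 5.75) from centroid. f_tx = M·y/J = 3.333 kip/in; f_ty = M·x/J = 1.441 kip/in.
Resultant f_max = √[f_tx² + (f_v + f_ty)²] = √[3.333² + (1.246 + 1.441)²] = 4.281 kip/in.
Capacity per unit length: r_n/Ω = (1/2.0) × 0.6 × 80 × (0.707 × 0.4375) = 7.423 kip/in.
4.281 ≤ 7.423 → adequate.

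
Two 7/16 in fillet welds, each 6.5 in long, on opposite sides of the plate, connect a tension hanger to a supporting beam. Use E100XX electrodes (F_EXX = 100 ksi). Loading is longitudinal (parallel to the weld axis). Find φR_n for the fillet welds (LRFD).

Effective throat t_e = 0.707 × 0.4375 = 0.3093 in.
Total length L = 13 in; A_we = 0.3093 × 13 = 4.021 in².
F_nw = 0.6 F_EXX = 0.6 × 100 = 60 ksi.
φR_n = 0.75 × 60 × 4.021 = 180.9 kip.

φR_n ≈ 181 kip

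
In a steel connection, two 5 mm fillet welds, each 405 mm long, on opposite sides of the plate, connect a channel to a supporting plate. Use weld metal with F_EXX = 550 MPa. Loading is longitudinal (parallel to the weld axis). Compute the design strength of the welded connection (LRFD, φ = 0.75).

Effective throat t_e = 0.707 × 5 = 3.535 mm.
Total length L = 810 mm; A_we = 3.535 × 810 = 2863 mm².
F_nw = 0.6 F_EXX = 0.6 × 550 = 330 MPa.
φR_n = 0.75 × 330 × 2863 × 10⁻³ = 708.7 kN.

φR_n ≈ 709 kN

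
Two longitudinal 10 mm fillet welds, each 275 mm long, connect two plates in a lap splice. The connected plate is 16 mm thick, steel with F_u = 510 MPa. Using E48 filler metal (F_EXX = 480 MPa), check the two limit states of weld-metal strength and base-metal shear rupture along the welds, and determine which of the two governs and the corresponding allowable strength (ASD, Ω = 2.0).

R_n/Ω ≈ 560 kN (weld metal governs)

t_e = 0.707 × 10 = 7.07 mm; L = 550 mm.
Weld metal: R_n/Ω = (1/2.0) × 0.6 × 480 × 7.07 × 550 × 10⁻³ = 559.9 kN.
Base metal (shear rupture): R_n/Ω = (1/2.0) × 0.6 × 510 × 16 × 550 × 10⁻³ = 1346 kN.
Governing: weld metal.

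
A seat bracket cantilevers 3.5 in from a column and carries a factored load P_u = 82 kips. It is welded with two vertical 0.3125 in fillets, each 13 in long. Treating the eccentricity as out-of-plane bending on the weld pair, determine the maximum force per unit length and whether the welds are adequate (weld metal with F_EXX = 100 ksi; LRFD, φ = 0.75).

f_max ≈ 5.99 kip/in; adequate

L_w = 2 × 13 = 26 in; section modulus (unit throat) S = 2 × L²/6 = 56.33 in².
Direct shear f_v = P/L_w = 82/26 = 3.154 kip/in.
Moment M = P × e = 82 × 3.5 = 287 kip·in; bending f_b = M/S = 5.095 kip/in.
f_max = √(f_v² + f_b²) = √(3.154² + 5.095²) = 5.992 kip/in.
φr_n = 0.75 × 0.6 × 100 × (0.707 × 0.3125) = 9.942 kip/in → adequate.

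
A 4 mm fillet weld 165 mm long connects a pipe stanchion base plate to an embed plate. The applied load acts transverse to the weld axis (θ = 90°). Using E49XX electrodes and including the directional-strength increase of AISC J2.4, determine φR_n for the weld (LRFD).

E49XX → F_EXX = 490 MPa.
t_e = 0.707 × 4 = 2.828 mm; A_we = 2.828 × 165 = 466.6 mm².
Directional factor: 1.0 + 0.5 sin^1.5(90°) = 1.5.
F_nw = 0.6 × 490 × 1.5 = 441 MPa.
φR_n = 0.75 × 441 × 466.6 × 10⁻³ = 154.3 kN.

φR_n ≈ 154 kN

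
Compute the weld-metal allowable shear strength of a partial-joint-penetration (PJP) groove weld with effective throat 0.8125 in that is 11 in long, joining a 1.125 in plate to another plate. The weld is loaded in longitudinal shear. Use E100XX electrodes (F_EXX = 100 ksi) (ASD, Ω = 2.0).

R_n/Ω ≈ 268 kips

Effective throat (given) t_e = 0.8125 in.
A_we = 0.8125 × 11 = 8.938 in².
F_nw = 0.6 F_EXX = 60 ksi.
R_n/Ω = (60 × 8.938) / 2.0 = 268.1 kips.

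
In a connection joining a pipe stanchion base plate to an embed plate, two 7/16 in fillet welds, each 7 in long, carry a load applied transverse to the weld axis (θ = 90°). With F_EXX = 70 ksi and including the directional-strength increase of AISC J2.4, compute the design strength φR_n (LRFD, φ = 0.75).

φR_n ≈ 205 kips

t_e = 0.707 × 0.4375 = 0.3093 in; A_we = 0.3093 × 14 = 4.33 in².
Directional factor: 1.0 + 0.5 sin^1.5(90°) = 1.5.
F_nw = 0.6 × 70 × 1.5 = 63 ksi.
φR_n = 0.75 × 63 × 4.33 = 204.6 kips.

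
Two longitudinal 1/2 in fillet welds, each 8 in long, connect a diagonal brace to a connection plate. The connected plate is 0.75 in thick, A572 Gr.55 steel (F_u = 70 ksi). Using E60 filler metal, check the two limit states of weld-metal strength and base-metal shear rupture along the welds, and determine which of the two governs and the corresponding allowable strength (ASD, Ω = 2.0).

R_n/Ω ≈ 102 kip (weld metal governs)

E60XX → F_EXX = 60 ksi.
t_e = 0.707 × 0.5 = 0.3535 in; L = 16 in.
Weld metal: R_n/Ω = (1/2.0) × 0.6 × 60 × 0.3535 × 16 = 101.8 kip.
Base metal (shear rupture): R_n/Ω = (1/2.0) × 0.6 × 70 × 0.75 × 16 = 252 kip.
Governing: weld metal.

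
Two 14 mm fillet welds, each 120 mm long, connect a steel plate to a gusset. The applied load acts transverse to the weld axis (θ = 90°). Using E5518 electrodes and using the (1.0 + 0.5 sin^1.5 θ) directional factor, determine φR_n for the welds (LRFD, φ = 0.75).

φR_n ≈ 882 kN

E55XX → F_EXX = 550 MPa.
t_e = 0.707 × 14 = 9.898 mm; A_we = 9.898 × 240 = 2376 mm².
Directional factor: 1.0 + 0.5 sin^1.5(90°) = 1.5.
F_nw = 0.6 × 550 × 1.5 = 495 MPa.
φR_n = 0.75 × 495 × 2376 × 10⁻³ = 881.9 kN.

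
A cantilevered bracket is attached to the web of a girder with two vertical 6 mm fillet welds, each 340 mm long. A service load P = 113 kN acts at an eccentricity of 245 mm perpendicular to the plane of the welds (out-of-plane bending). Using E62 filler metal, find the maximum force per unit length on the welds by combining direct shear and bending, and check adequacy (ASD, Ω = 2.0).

E62XX → F_EXX = 620 MPa.
L_w = 2 × 340 = 680 mm; section modulus (unit throat) S = 2 × L²/6 = 38530 mm².
Direct shear f_v = P/L_w = 113×10³/680 = 166.2 N/mm.
Moment M = P × e = 113×10³ × 245 = 27685000 N·mm; bending f_b = M/S = 718.5 N/mm.
f_max = √(f_v² + f_b²) = √(166.2² + 718.5²) = 737.4 N/mm.
r_n/Ω = (1/2.0) × 0.6 × 620 × (0.707 × 6) = 789 N/mm → adequate.

f_max ≈ 737 N/mm; adequate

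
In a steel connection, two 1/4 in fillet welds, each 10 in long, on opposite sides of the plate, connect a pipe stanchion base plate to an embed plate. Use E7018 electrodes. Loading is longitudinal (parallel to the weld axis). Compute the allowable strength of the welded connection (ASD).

E70XX → F_EXX = 70 ksi.
Effective throat t_e = 0.707 × 0.25 = 0.1767 in.
Total length L = 20 in; A_we = 0.1767 × 20 = 3.535 in².
F_nw = 0.6 F_EXX = 0.6 × 70 = 42 ksi.
R_n = 42 × 3.535 = 148.5 kip; R_n/Ω = 148.5/2.0 = 74.23 kip.

R_n/Ω ≈ 74.2 kip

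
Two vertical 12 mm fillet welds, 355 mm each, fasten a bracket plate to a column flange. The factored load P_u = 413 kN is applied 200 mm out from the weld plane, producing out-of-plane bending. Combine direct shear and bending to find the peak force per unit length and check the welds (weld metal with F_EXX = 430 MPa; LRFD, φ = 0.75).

L_w = 2 × 355 = 710 mm; section modulus (unit throat) S = 2 × L²/6 = 42010 mm².
Direct shear f_v = P/L_w = 413×10³/710 = 581.7 N/mm.
Moment M = P × e = 413×10³ × 200 = 82600000 N·mm; bending f_b = M/S = 1966 N/mm.
f_max = √(f_v² + f_b²) = √(581.7² + 1966²) = 2051 N/mm.
φr_n = 0.75 × 0.6 × 430 × (0.707 × 12) = 1642 N/mm → NOT adequate.

f_max ≈ 2050 N/mm; NOT adequate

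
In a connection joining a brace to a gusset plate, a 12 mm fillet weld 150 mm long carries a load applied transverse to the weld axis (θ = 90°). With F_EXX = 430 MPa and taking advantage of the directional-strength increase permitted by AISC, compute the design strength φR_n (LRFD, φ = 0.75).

φR_n ≈ 369 kN

t_e = 0.707 × 12 = 8.484 mm; A_we = 8.484 × 150 = 1273 mm².
Directional factor: 1.0 + 0.5 sin^1.5(90°) = 1.5.
F_nw = 0.6 × 430 × 1.5 = 387 MPa.
φR_n = 0.75 × 387 × 1273 × 10⁻³ = 369.4 kN.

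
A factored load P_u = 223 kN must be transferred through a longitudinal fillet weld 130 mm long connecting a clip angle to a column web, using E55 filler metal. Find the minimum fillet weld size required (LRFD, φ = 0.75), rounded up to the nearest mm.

E55XX → F_EXX = 550 MPa.
Total weld length L = 130 mm.
Required throat t_e = P_u / (φ × 0.6 F_EXX × L) = 223 / (0.75 × 0.6 × 550 × 130 × 10⁻³) = 6.931 mm.
Required leg w = t_e / 0.707 = 9.803 mm → use 10 mm.

w = 10 mm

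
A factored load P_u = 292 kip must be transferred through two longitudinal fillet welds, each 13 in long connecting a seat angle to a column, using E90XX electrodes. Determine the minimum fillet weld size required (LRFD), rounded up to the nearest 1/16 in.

E90XX → F_EXX = 90 ksi.
Total weld length L = 26 in.
Required throat t_e = P_u / (φ × 0.6 F_EXX × L) = 292 / (0.75 × 0.6 × 90 × 26) = 0.2773 in.
Required leg w = t_e / 0.707 = 0.3922 in → use 7/16 in.

w = 7/16 in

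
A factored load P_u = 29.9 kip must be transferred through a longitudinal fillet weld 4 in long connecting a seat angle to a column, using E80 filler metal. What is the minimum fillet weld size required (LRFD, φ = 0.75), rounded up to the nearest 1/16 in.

E80XX → F_EXX = 80 ksi.
Total weld length L = 4 in.
Required throat t_e = P_u / (φ × 0.6 F_EXX × L) = 29.9 / (0.75 × 0.6 × 80 × 4) = 0.2076 in.
Required leg w = t_e / 0.707 = 0.2937 in → use 5/16 in.

w = 5/16 in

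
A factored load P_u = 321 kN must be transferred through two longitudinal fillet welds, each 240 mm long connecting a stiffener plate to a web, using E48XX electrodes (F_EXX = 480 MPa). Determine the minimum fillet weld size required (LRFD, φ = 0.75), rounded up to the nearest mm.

Total weld length L = 480 mm.
Required throat t_e = P_u / (φ × 0.6 F_EXX × L) = 321 / (0.75 × 0.6 × 480 × 480 × 10⁻³) = 3.096 mm.
Required leg w = t_e / 0.707 = 4.379 mm → use 5 mm.

w = 5 mm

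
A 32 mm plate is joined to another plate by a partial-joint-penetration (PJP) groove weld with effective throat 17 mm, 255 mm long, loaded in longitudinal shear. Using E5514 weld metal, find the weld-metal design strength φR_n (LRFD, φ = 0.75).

φR_n ≈ 1070 kN

E55XX → F_EXX = 550 MPa.
Effective throat (given) t_e = 17 mm.
A_we = 17 × 255 = 4335 mm².
F_nw = 0.6 F_EXX = 330 MPa.
φR_n = 0.75 × 330 × 4335 × 10⁻³ = 1073 kN.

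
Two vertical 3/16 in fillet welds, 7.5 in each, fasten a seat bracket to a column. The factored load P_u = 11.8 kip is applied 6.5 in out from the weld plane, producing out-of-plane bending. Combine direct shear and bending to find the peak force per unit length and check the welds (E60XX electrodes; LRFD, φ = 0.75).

E60XX → F_EXX = 60 ksi.
L_w = 2 × 7.5 = 15 in; section modulus (unit throat) S = 2 × L²/6 = 18.75 in².
Direct shear f_v = P/L_w = 11.8/15 = 0.7867 kip/in.
Moment M = P × e = 11.8 × 6.5 = 76.7 kip·in; bending f_b = M/S = 4.091 kip/in.
f_max = √(f_v² + f_b²) = √(0.7867² + 4.091²) = 4.166 kip/in.
φr_n = 0.75 × 0.6 × 60 × (0.707 × 0.1875) = 3.579 kip/in → NOT adequate.

f_max ≈ 4.17 kip/in; NOT adequate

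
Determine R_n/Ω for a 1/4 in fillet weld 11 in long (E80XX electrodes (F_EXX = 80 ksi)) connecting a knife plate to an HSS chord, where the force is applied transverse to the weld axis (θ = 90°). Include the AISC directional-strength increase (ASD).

t_e = 0.707 × 0.25 = 0.1767 in; A_we = 0.1767 × 11 = 1.944 in².
Directional factor: 1.0 + 0.5 sin^1.5(90°) = 1.5.
F_nw = 0.6 × 80 × 1.5 = 72 ksi.
R_n/Ω = (72 × 1.944) / 2.0 = 69.99 kips.

R_n/Ω ≈ 70 kips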